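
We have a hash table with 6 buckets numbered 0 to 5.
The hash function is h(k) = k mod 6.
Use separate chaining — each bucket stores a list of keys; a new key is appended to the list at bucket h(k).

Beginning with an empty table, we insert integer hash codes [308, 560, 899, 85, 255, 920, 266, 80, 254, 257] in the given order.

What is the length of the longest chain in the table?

308 → bucket 2
560 → bucket 2 (collision)
899 → bucket 5
85 → bucket 1
255 → bucket 3
920 → bucket 2 (collision)
266 → bucket 2 (collision)
80 → bucket 2 (collision)
254 → bucket 2 (collision)
257 → bucket 5 (collision)
Final buckets:
0: .
1: 85
2: 308 -> 560 -> 920 -> 266 -> 80 -> 254
3: 255
4: .
5: 899 -> 257

6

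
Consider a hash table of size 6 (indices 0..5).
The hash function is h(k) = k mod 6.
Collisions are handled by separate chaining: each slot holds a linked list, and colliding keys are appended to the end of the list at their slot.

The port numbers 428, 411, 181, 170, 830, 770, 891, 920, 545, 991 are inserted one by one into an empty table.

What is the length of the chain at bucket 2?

5

Insert 428: h=2, bucket 2 empty → new chain.
Insert 411: h=3, bucket 3 empty → new chain.
Insert 181: h=1, bucket 1 empty → new chain.
Insert 170: h=2, bucket 2 nonempty → append to chain.
Insert 830: h=2, bucket 2 nonempty → append to chain.
Insert 770: h=2, bucket 2 nonempty → append to chain.
Insert 891: h=3, bucket 3 nonempty → append to chain.
Insert 920: h=2, bucket 2 nonempty → append to chain.
Insert 545: h=5, bucket 5 empty → new chain.
Insert 991: h=1, bucket 1 nonempty → append to chain.
Final buckets:
0: .
1: 181 -> 991
2: 428 -> 170 -> 830 -> 770 -> 920
3: 411 -> 891
4: .
5: 545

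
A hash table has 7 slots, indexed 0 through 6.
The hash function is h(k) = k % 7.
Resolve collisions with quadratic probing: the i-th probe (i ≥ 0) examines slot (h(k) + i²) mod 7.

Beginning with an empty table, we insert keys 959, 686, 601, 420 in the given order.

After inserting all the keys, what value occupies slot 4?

420

959 hashes to 0; slot 0 is free → place at 0.
686 hashes to 0; 0 taken → place at 1.
601 hashes to 6; slot 6 is free → place at 6.
420 hashes to 0; 0,1 taken → place at 4.
Table: [959, 686, _, _, 420, _, 601]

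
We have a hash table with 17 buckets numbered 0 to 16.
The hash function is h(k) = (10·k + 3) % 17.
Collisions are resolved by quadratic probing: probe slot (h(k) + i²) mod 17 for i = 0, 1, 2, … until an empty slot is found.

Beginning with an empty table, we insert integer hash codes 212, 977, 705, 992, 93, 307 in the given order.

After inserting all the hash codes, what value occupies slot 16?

Insert 212: h=15, slot 15 empty -> index 15.
Insert 977: h=15, slot 15 occupied -> index 16.
Insert 705: h=15, slots 15,16 occupied -> index 2.
Insert 992: h=12, slot 12 empty -> index 12.
Insert 93: h=15, slots 15,16,2 occupied -> index 7.
Insert 307: h=13, slot 13 empty -> index 13.
Table: [-, -, 705, -, -, -, -, 93, -, -, -, -, 992, 307, -, 212, 977]

977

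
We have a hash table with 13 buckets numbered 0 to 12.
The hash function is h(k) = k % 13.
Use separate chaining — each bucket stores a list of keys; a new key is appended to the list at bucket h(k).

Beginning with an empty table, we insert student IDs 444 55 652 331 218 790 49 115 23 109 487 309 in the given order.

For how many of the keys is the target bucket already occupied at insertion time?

Insert 444: h=2, bucket 2 empty → new chain.
Insert 55: h=3, bucket 3 empty → new chain.
Insert 652: h=2, bucket 2 nonempty → append to chain.
Insert 331: h=6, bucket 6 empty → new chain.
Insert 218: h=10, bucket 10 empty → new chain.
Insert 790: h=10, bucket 10 nonempty → append to chain.
Insert 49: h=10, bucket 10 nonempty → append to chain.
Insert 115: h=11, bucket 11 empty → new chain.
Insert 23: h=10, bucket 10 nonempty → append to chain.
Insert 109: h=5, bucket 5 empty → new chain.
Insert 487: h=6, bucket 6 nonempty → append to chain.
Insert 309: h=10, bucket 10 nonempty → append to chain.
Final buckets:
0: ∅
1: ∅
2: 444 -> 652
3: 55
4: ∅
5: 109
6: 331 -> 487
7: ∅
8: ∅
9: ∅
10: 218 -> 790 -> 49 -> 23 -> 309
11: 115
12: ∅

6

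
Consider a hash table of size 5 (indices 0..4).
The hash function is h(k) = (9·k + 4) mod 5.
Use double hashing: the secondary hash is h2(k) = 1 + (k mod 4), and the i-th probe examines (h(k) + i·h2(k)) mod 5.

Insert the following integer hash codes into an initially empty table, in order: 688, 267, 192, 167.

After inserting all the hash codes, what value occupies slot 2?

688: h=1 → slot 1
267: h=2 → slot 2
192: h=2, h2=1, probe 2,3 → slot 3
167: h=2, h2=4, probe 2,1,0 → slot 0
Table: [167, 688, 267, 192, _]

267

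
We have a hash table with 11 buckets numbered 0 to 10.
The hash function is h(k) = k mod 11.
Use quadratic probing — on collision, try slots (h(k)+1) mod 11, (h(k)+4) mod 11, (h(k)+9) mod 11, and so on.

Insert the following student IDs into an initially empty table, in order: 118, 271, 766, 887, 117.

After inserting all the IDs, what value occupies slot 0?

766

Insert 118: h=8, slot 8 empty => index 8.
Insert 271: h=7, slot 7 empty => index 7.
Insert 766: h=7, slots 7,8 occupied => index 0.
Insert 887: h=7, slots 7,8,0 occupied => index 5.
Insert 117: h=7, slots 7,8,0,5 occupied => index 1.
Table: [766, 117, -, -, -, 887, -, 271, 118, -, -]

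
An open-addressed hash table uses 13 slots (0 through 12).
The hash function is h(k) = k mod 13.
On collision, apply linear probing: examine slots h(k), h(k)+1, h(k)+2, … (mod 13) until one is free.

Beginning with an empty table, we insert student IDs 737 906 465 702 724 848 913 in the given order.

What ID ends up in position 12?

737 hashes to 9; slot 9 is free -> place at 9.
906 hashes to 9; 9 taken -> place at 10.
465 hashes to 10; 10 taken -> place at 11.
702 hashes to 0; slot 0 is free -> place at 0.
724 hashes to 9; 9,10,11 taken -> place at 12.
848 hashes to 3; slot 3 is free -> place at 3.
913 hashes to 3; 3 taken -> place at 4.
Table: [702, ., ., 848, 913, ., ., ., ., 737, 906, 465, 724]

724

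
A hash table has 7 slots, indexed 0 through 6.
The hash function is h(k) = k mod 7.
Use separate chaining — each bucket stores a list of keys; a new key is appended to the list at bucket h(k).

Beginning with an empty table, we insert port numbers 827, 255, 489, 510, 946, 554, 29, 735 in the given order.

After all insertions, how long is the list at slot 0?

827 -> bucket 1
255 -> bucket 3
489 -> bucket 6
510 -> bucket 6 (collision)
946 -> bucket 1 (collision)
554 -> bucket 1 (collision)
29 -> bucket 1 (collision)
735 -> bucket 0
Final buckets:
0: 735
1: 827 -> 946 -> 554 -> 29
2: ∅
3: 255
4: ∅
5: ∅
6: 489 -> 510

1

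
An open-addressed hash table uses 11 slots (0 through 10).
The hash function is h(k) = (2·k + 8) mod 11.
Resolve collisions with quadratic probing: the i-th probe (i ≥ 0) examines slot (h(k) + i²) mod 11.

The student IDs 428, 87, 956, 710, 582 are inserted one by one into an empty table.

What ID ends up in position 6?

428

428 hashes to 6; slot 6 is free => place at 6.
87 hashes to 6; 6 taken => place at 7.
956 hashes to 6; 6,7 taken => place at 10.
710 hashes to 9; slot 9 is free => place at 9.
582 hashes to 6; 6,7,10 taken => place at 4.
Table: [., ., ., ., 582, ., 428, 87, ., 710, 956]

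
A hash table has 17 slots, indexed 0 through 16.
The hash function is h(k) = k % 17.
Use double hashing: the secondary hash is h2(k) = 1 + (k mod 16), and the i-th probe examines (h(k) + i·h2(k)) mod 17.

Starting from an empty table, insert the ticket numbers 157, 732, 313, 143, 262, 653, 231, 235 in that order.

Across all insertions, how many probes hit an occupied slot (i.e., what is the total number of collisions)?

Insert 157: h=4, slot 4 empty => index 4.
Insert 732: h=1, slot 1 empty => index 1.
Insert 313: h=7, slot 7 empty => index 7.
Insert 143: h=7, h2=16, slot 7 occupied => index 6.
Insert 262: h=7, h2=7, slot 7 occupied => index 14.
Insert 653: h=7, h2=14, slots 7,4,1 occupied => index 15.
Insert 231: h=10, slot 10 empty => index 10.
Insert 235: h=14, h2=12, slot 14 occupied => index 9.
Table: [∅, 732, ∅, ∅, 157, ∅, 143, 313, ∅, 235, 231, ∅, ∅, ∅, 262, 653, ∅]

6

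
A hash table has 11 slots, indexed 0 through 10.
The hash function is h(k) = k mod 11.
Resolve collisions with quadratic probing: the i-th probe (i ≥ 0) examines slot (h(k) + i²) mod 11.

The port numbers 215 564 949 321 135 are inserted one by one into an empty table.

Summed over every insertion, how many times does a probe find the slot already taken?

215 hashes to 6; slot 6 is free => place at 6.
564 hashes to 3; slot 3 is free => place at 3.
949 hashes to 3; 3 taken => place at 4.
321 hashes to 2; slot 2 is free => place at 2.
135 hashes to 3; 3,4 taken => place at 7.
Table: [_, _, 321, 564, 949, _, 215, 135, _, _, _]

3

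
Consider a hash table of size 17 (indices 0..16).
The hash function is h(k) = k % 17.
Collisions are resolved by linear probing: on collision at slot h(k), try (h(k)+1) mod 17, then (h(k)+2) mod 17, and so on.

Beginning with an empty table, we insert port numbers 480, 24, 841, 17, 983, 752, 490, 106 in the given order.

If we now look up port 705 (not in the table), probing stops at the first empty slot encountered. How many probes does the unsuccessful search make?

480 hashes to 4; slot 4 is free => place at 4.
24 hashes to 7; slot 7 is free => place at 7.
841 hashes to 8; slot 8 is free => place at 8.
17 hashes to 0; slot 0 is free => place at 0.
983 hashes to 14; slot 14 is free => place at 14.
752 hashes to 4; 4 taken => place at 5.
490 hashes to 14; 14 taken => place at 15.
106 hashes to 4; 4,5 taken => place at 6.
Table: [17, ., ., ., 480, 752, 106, 24, 841, ., ., ., ., ., 983, 490, .]
Lookup 705: h=8, probe 8,9 → slot 9 empty, not found.

2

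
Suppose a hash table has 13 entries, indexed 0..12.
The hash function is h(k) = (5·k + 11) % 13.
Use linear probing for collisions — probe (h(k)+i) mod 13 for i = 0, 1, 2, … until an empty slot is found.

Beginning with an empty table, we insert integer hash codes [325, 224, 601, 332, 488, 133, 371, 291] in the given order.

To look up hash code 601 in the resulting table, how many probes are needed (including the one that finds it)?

2

325 hashes to 11; slot 11 is free -> place at 11.
224 hashes to 0; slot 0 is free -> place at 0.
601 hashes to 0; 0 taken -> place at 1.
332 hashes to 7; slot 7 is free -> place at 7.
488 hashes to 7; 7 taken -> place at 8.
133 hashes to 0; 0,1 taken -> place at 2.
371 hashes to 7; 7,8 taken -> place at 9.
291 hashes to 10; slot 10 is free -> place at 10.
Table: [224, 601, 133, —, —, —, —, 332, 488, 371, 291, 325, —]
Lookup 601: h=0, probe 0,1 → found at 1.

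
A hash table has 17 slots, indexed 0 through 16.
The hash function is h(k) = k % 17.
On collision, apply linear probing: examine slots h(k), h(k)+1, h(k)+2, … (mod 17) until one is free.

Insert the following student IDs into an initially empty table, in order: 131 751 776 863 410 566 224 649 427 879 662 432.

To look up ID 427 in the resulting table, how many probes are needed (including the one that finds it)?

131: h=12 => slot 12
751: h=3 => slot 3
776: h=11 => slot 11
863: h=13 => slot 13
410: h=2 => slot 2
566: h=5 => slot 5
224: h=3, probe 3,4 => slot 4
649: h=3, probe 3,4,5,6 => slot 6
427: h=2, probe 2,3,4,5,6,7 => slot 7
879: h=12, probe 12,13,14 => slot 14
662: h=16 => slot 16
432: h=7, probe 7,8 => slot 8
Table: [_, _, 410, 751, 224, 566, 649, 427, 432, _, _, 776, 131, 863, 879, _, 662]
Lookup 427: h=2, probe 2,3,4,5,6,7 → found at 7.

6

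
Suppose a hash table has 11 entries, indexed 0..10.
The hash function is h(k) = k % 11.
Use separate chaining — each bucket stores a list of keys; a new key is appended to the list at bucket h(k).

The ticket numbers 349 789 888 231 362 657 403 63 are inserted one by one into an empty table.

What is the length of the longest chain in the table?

349 -> bucket 8
789 -> bucket 8 (collision)
888 -> bucket 8 (collision)
231 -> bucket 0
362 -> bucket 10
657 -> bucket 8 (collision)
403 -> bucket 7
63 -> bucket 8 (collision)
Final buckets:
0: 231
1: -
2: -
3: -
4: -
5: -
6: -
7: 403
8: 349 -> 789 -> 888 -> 657 -> 63
9: -
10: 362

5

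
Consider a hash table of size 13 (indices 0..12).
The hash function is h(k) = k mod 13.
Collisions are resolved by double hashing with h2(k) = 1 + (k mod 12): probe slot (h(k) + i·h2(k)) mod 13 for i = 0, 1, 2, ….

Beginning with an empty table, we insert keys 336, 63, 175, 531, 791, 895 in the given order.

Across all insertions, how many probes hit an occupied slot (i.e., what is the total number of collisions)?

8

336 hashes to 11; slot 11 is free -> place at 11.
63 hashes to 11, h2=4; 11 taken -> place at 2.
175 hashes to 6; slot 6 is free -> place at 6.
531 hashes to 11, h2=4; 11,2,6 taken -> place at 10.
791 hashes to 11, h2=12; 11,10 taken -> place at 9.
895 hashes to 11, h2=8; 11,6 taken -> place at 1.
Table: [-, 895, 63, -, -, -, 175, -, -, 791, 531, 336, -]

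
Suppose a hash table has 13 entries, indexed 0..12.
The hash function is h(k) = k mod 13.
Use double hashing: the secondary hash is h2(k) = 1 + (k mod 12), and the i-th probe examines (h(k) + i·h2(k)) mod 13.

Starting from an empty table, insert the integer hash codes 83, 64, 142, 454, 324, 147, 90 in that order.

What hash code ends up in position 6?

90

83 hashes to 5; slot 5 is free → place at 5.
64 hashes to 12; slot 12 is free → place at 12.
142 hashes to 12, h2=11; 12 taken → place at 10.
454 hashes to 12, h2=11; 12,10 taken → place at 8.
324 hashes to 12, h2=1; 12 taken → place at 0.
147 hashes to 4; slot 4 is free → place at 4.
90 hashes to 12, h2=7; 12 taken → place at 6.
Table: [324, _, _, _, 147, 83, 90, _, 454, _, 142, _, 64]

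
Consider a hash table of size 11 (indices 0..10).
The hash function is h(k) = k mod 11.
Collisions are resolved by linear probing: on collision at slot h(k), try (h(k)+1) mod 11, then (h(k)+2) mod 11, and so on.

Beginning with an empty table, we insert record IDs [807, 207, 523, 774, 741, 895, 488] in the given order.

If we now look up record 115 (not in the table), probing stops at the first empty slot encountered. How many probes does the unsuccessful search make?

7

807: h=4 => slot 4
207: h=9 => slot 9
523: h=6 => slot 6
774: h=4, probe 4,5 => slot 5
741: h=4, probe 4,5,6,7 => slot 7
895: h=4, probe 4,5,6,7,8 => slot 8
488: h=4, probe 4,5,6,7,8,9,10 => slot 10
Table: [_, _, _, _, 807, 774, 523, 741, 895, 207, 488]
Lookup 115: h=5, probe 5,6,7,8,9,10,0 → slot 0 empty, not found.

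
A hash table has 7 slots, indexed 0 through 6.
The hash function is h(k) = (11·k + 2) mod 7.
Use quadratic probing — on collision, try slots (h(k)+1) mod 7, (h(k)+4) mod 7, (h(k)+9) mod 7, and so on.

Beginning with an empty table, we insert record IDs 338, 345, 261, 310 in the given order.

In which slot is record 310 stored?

338: h=3 -> slot 3
345: h=3, probe 3,4 -> slot 4
261: h=3, probe 3,4,0 -> slot 0
310: h=3, probe 3,4,0,5 -> slot 5
Table: [261, ., ., 338, 345, 310, .]

5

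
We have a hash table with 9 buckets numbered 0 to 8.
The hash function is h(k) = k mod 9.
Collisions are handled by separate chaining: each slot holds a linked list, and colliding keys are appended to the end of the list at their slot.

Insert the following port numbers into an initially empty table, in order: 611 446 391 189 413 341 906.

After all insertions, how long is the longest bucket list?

3

Insert 611: h=8, bucket 8 empty -> new chain.
Insert 446: h=5, bucket 5 empty -> new chain.
Insert 391: h=4, bucket 4 empty -> new chain.
Insert 189: h=0, bucket 0 empty -> new chain.
Insert 413: h=8, bucket 8 nonempty -> append to chain.
Insert 341: h=8, bucket 8 nonempty -> append to chain.
Insert 906: h=6, bucket 6 empty -> new chain.
Final buckets:
0: 189
1: _
2: _
3: _
4: 391
5: 446
6: 906
7: _
8: 611 -> 413 -> 341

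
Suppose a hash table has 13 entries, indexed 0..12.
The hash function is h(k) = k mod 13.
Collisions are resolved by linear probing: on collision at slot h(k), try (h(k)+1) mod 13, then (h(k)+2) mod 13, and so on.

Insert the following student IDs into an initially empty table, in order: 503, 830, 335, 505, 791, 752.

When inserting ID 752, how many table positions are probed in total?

4

Insert 503: h=9, slot 9 empty → index 9.
Insert 830: h=11, slot 11 empty → index 11.
Insert 335: h=10, slot 10 empty → index 10.
Insert 505: h=11, slot 11 occupied → index 12.
Insert 791: h=11, slots 11,12 occupied → index 0.
Insert 752: h=11, slots 11,12,0 occupied → index 1.
Table: [791, 752, _, _, _, _, _, _, _, 503, 335, 830, 505]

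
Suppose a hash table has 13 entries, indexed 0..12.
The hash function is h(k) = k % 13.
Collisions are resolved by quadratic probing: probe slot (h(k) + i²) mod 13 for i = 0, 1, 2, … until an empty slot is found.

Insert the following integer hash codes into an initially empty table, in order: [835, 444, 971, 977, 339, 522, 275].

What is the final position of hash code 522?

Insert 835: h=3, slot 3 empty -> index 3.
Insert 444: h=2, slot 2 empty -> index 2.
Insert 971: h=9, slot 9 empty -> index 9.
Insert 977: h=2, slots 2,3 occupied -> index 6.
Insert 339: h=1, slot 1 empty -> index 1.
Insert 522: h=2, slots 2,3,6 occupied -> index 11.
Insert 275: h=2, slots 2,3,6,11 occupied -> index 5.
Table: [∅, 339, 444, 835, ∅, 275, 977, ∅, ∅, 971, ∅, 522, ∅]

11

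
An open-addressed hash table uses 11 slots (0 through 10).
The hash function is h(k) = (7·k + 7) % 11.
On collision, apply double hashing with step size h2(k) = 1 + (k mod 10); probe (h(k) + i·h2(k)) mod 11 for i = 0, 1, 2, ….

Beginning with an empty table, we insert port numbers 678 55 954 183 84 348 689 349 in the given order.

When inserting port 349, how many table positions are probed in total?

Insert 678: h=1, slot 1 empty → index 1.
Insert 55: h=7, slot 7 empty → index 7.
Insert 954: h=8, slot 8 empty → index 8.
Insert 183: h=1, h2=4, slot 1 occupied → index 5.
Insert 84: h=1, h2=5, slot 1 occupied → index 6.
Insert 348: h=1, h2=9, slot 1 occupied → index 10.
Insert 689: h=1, h2=10, slot 1 occupied → index 0.
Insert 349: h=8, h2=10, slots 8,7,6,5 occupied → index 4.
Table: [689, 678, —, —, 349, 183, 84, 55, 954, —, 348]

5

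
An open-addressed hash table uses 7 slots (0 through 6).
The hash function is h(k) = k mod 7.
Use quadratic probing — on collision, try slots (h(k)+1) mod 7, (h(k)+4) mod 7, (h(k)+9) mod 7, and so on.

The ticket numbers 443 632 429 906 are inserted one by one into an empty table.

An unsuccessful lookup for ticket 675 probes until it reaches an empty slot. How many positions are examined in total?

443: h=2 => slot 2
632: h=2, probe 2,3 => slot 3
429: h=2, probe 2,3,6 => slot 6
906: h=3, probe 3,4 => slot 4
Table: [-, -, 443, 632, 906, -, 429]
Lookup 675: h=3, probe 3,4,0 → slot 0 empty, not found.

3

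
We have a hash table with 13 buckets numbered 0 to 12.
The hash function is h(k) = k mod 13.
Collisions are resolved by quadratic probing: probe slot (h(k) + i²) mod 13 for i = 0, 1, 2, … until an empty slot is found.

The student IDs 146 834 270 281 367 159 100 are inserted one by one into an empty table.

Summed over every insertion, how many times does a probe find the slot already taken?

3

146: h=3 → slot 3
834: h=2 → slot 2
270: h=10 → slot 10
281: h=8 → slot 8
367: h=3, probe 3,4 → slot 4
159: h=3, probe 3,4,7 → slot 7
100: h=9 → slot 9
Table: [∅, ∅, 834, 146, 367, ∅, ∅, 159, 281, 100, 270, ∅, ∅]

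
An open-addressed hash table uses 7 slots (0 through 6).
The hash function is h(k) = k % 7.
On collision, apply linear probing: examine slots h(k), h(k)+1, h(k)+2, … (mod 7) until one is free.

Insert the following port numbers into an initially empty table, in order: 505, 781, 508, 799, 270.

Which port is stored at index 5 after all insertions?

505: h=1 → slot 1
781: h=4 → slot 4
508: h=4, probe 4,5 → slot 5
799: h=1, probe 1,2 → slot 2
270: h=4, probe 4,5,6 → slot 6
Table: [-, 505, 799, -, 781, 508, 270]

508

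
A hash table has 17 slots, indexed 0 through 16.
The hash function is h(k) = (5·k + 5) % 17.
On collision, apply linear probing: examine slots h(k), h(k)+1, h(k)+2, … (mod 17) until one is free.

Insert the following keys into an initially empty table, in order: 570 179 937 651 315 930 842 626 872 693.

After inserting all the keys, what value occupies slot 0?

179

Insert 570: h=16, slot 16 empty => index 16.
Insert 179: h=16, slot 16 occupied => index 0.
Insert 937: h=15, slot 15 empty => index 15.
Insert 651: h=13, slot 13 empty => index 13.
Insert 315: h=16, slots 16,0 occupied => index 1.
Insert 930: h=14, slot 14 empty => index 14.
Insert 842: h=16, slots 16,0,1 occupied => index 2.
Insert 626: h=7, slot 7 empty => index 7.
Insert 872: h=13, slots 13,14,15,16,0,1,2 occupied => index 3.
Insert 693: h=2, slots 2,3 occupied => index 4.
Table: [179, 315, 842, 872, 693, ∅, ∅, 626, ∅, ∅, ∅, ∅, ∅, 651, 930, 937, 570]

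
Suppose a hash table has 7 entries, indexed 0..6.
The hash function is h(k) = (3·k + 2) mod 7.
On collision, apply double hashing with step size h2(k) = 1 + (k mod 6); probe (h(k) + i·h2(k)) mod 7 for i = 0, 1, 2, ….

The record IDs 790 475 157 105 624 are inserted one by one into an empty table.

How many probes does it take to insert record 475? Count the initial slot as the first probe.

2

790: h=6 => slot 6
475: h=6, h2=2, probe 6,1 => slot 1
157: h=4 => slot 4
105: h=2 => slot 2
624: h=5 => slot 5
Table: [—, 475, 105, —, 157, 624, 790]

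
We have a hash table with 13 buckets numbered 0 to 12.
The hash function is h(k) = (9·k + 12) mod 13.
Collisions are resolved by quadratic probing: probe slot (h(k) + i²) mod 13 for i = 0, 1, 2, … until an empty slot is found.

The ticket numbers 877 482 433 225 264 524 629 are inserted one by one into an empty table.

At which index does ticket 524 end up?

877 hashes to 1; slot 1 is free -> place at 1.
482 hashes to 8; slot 8 is free -> place at 8.
433 hashes to 9; slot 9 is free -> place at 9.
225 hashes to 9; 9 taken -> place at 10.
264 hashes to 9; 9,10 taken -> place at 0.
524 hashes to 9; 9,10,0 taken -> place at 5.
629 hashes to 5; 5 taken -> place at 6.
Table: [264, 877, —, —, —, 524, 629, —, 482, 433, 225, —, —]

5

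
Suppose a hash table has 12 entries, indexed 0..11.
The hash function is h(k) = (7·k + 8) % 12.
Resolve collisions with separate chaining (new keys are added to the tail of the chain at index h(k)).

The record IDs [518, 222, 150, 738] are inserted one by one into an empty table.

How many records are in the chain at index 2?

3

518 -> bucket 10
222 -> bucket 2
150 -> bucket 2 (collision)
738 -> bucket 2 (collision)
Final buckets:
0: —
1: —
2: 222 -> 150 -> 738
3: —
4: —
5: —
6: —
7: —
8: —
9: —
10: 518
11: —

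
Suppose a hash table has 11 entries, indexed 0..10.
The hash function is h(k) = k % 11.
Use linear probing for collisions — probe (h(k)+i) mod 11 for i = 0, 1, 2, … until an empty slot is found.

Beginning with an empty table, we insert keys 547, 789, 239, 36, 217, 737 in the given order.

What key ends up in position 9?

Insert 547: h=8, slot 8 empty → index 8.
Insert 789: h=8, slot 8 occupied → index 9.
Insert 239: h=8, slots 8,9 occupied → index 10.
Insert 36: h=3, slot 3 empty → index 3.
Insert 217: h=8, slots 8,9,10 occupied → index 0.
Insert 737: h=0, slot 0 occupied → index 1.
Table: [217, 737, —, 36, —, —, —, —, 547, 789, 239]

789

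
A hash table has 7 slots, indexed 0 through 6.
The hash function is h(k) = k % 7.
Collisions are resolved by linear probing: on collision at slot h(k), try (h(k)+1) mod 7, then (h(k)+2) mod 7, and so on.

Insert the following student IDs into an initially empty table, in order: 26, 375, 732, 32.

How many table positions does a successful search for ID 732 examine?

26 hashes to 5; slot 5 is free -> place at 5.
375 hashes to 4; slot 4 is free -> place at 4.
732 hashes to 4; 4,5 taken -> place at 6.
32 hashes to 4; 4,5,6 taken -> place at 0.
Table: [32, -, -, -, 375, 26, 732]
Lookup 732: h=4, probe 4,5,6 → found at 6.

3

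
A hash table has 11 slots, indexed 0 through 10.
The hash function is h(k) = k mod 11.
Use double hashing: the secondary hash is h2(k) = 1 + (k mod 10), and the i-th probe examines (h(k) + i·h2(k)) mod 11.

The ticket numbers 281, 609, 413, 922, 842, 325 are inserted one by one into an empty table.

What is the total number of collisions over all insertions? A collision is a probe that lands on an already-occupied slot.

281 hashes to 6; slot 6 is free → place at 6.
609 hashes to 4; slot 4 is free → place at 4.
413 hashes to 6, h2=4; 6 taken → place at 10.
922 hashes to 9; slot 9 is free → place at 9.
842 hashes to 6, h2=3; 6,9 taken → place at 1.
325 hashes to 6, h2=6; 6,1 taken → place at 7.
Table: [—, 842, —, —, 609, —, 281, 325, —, 922, 413]

5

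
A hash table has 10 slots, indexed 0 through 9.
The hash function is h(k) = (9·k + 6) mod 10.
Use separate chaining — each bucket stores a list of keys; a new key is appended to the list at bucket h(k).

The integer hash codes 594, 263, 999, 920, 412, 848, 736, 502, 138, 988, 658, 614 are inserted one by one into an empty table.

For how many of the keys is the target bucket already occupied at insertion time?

5

Insert 594: h=2, bucket 2 empty -> new chain.
Insert 263: h=3, bucket 3 empty -> new chain.
Insert 999: h=7, bucket 7 empty -> new chain.
Insert 920: h=6, bucket 6 empty -> new chain.
Insert 412: h=4, bucket 4 empty -> new chain.
Insert 848: h=8, bucket 8 empty -> new chain.
Insert 736: h=0, bucket 0 empty -> new chain.
Insert 502: h=4, bucket 4 nonempty -> append to chain.
Insert 138: h=8, bucket 8 nonempty -> append to chain.
Insert 988: h=8, bucket 8 nonempty -> append to chain.
Insert 658: h=8, bucket 8 nonempty -> append to chain.
Insert 614: h=2, bucket 2 nonempty -> append to chain.
Final buckets:
0: 736
1: -
2: 594 -> 614
3: 263
4: 412 -> 502
5: -
6: 920
7: 999
8: 848 -> 138 -> 988 -> 658
9: -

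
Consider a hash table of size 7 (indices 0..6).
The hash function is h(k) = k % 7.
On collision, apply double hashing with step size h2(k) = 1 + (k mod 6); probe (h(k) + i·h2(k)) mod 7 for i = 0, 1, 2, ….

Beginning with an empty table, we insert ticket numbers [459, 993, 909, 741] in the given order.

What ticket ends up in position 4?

459: h=4 -> slot 4
993: h=6 -> slot 6
909: h=6, h2=4, probe 6,3 -> slot 3
741: h=6, h2=4, probe 6,3,0 -> slot 0
Table: [741, ∅, ∅, 909, 459, ∅, 993]

459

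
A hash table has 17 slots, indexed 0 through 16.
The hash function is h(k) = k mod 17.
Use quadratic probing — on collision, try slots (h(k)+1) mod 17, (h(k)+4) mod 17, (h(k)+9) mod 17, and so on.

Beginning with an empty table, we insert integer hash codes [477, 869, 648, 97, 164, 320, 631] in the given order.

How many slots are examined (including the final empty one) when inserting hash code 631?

3

477 hashes to 1; slot 1 is free → place at 1.
869 hashes to 2; slot 2 is free → place at 2.
648 hashes to 2; 2 taken → place at 3.
97 hashes to 12; slot 12 is free → place at 12.
164 hashes to 11; slot 11 is free → place at 11.
320 hashes to 14; slot 14 is free → place at 14.
631 hashes to 2; 2,3 taken → place at 6.
Table: [—, 477, 869, 648, —, —, 631, —, —, —, —, 164, 97, —, 320, —, —]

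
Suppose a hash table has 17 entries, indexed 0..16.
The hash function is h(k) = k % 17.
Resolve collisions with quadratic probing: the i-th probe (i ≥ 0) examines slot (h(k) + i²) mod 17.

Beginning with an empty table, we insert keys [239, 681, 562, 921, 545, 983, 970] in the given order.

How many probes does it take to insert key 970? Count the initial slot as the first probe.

5

239: h=1 -> slot 1
681: h=1, probe 1,2 -> slot 2
562: h=1, probe 1,2,5 -> slot 5
921: h=3 -> slot 3
545: h=1, probe 1,2,5,10 -> slot 10
983: h=14 -> slot 14
970: h=1, probe 1,2,5,10,0 -> slot 0
Table: [970, 239, 681, 921, ., 562, ., ., ., ., 545, ., ., ., 983, ., .]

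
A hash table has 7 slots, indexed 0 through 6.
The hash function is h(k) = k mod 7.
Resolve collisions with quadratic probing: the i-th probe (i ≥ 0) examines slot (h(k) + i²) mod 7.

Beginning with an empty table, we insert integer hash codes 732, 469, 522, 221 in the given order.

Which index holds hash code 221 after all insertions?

1

732 hashes to 4; slot 4 is free → place at 4.
469 hashes to 0; slot 0 is free → place at 0.
522 hashes to 4; 4 taken → place at 5.
221 hashes to 4; 4,5 taken → place at 1.
Table: [469, 221, ., ., 732, 522, .]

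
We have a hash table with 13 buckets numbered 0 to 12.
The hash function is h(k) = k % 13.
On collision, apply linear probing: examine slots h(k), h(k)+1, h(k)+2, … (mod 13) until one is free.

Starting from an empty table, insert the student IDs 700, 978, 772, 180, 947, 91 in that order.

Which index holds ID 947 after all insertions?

0

700: h=11 -> slot 11
978: h=3 -> slot 3
772: h=5 -> slot 5
180: h=11, probe 11,12 -> slot 12
947: h=11, probe 11,12,0 -> slot 0
91: h=0, probe 0,1 -> slot 1
Table: [947, 91, -, 978, -, 772, -, -, -, -, -, 700, 180]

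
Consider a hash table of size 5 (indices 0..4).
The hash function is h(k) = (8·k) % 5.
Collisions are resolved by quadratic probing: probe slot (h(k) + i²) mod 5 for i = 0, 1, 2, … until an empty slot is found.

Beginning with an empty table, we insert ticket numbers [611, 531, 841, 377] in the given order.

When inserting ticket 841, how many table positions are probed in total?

Insert 611: h=3, slot 3 empty -> index 3.
Insert 531: h=3, slot 3 occupied -> index 4.
Insert 841: h=3, slots 3,4 occupied -> index 2.
Insert 377: h=1, slot 1 empty -> index 1.
Table: [∅, 377, 841, 611, 531]

3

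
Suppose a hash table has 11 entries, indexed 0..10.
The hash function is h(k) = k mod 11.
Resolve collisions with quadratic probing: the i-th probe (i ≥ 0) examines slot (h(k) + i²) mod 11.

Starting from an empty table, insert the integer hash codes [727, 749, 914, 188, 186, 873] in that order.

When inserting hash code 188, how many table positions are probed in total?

4

Insert 727: h=1, slot 1 empty → index 1.
Insert 749: h=1, slot 1 occupied → index 2.
Insert 914: h=1, slots 1,2 occupied → index 5.
Insert 188: h=1, slots 1,2,5 occupied → index 10.
Insert 186: h=10, slot 10 occupied → index 0.
Insert 873: h=4, slot 4 empty → index 4.
Table: [186, 727, 749, ., 873, 914, ., ., ., ., 188]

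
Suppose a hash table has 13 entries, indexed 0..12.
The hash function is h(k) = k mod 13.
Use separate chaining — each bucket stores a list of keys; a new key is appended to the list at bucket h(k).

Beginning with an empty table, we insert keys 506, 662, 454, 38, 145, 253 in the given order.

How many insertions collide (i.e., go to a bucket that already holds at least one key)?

3

Insert 506: h=12, bucket 12 empty -> new chain.
Insert 662: h=12, bucket 12 nonempty -> append to chain.
Insert 454: h=12, bucket 12 nonempty -> append to chain.
Insert 38: h=12, bucket 12 nonempty -> append to chain.
Insert 145: h=2, bucket 2 empty -> new chain.
Insert 253: h=6, bucket 6 empty -> new chain.
Final buckets:
0: _
1: _
2: 145
3: _
4: _
5: _
6: 253
7: _
8: _
9: _
10: _
11: _
12: 506 -> 662 -> 454 -> 38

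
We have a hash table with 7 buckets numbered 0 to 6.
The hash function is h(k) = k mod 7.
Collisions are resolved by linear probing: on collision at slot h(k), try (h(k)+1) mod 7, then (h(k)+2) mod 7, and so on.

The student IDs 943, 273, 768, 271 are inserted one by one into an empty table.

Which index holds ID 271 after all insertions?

1

Insert 943: h=5, slot 5 empty -> index 5.
Insert 273: h=0, slot 0 empty -> index 0.
Insert 768: h=5, slot 5 occupied -> index 6.
Insert 271: h=5, slots 5,6,0 occupied -> index 1.
Table: [273, 271, -, -, -, 943, 768]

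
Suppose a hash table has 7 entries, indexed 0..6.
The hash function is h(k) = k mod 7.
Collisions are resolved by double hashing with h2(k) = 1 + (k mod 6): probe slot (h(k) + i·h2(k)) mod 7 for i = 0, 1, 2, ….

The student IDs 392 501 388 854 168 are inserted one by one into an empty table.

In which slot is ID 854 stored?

6

392 hashes to 0; slot 0 is free => place at 0.
501 hashes to 4; slot 4 is free => place at 4.
388 hashes to 3; slot 3 is free => place at 3.
854 hashes to 0, h2=3; 0,3 taken => place at 6.
168 hashes to 0, h2=1; 0 taken => place at 1.
Table: [392, 168, -, 388, 501, -, 854]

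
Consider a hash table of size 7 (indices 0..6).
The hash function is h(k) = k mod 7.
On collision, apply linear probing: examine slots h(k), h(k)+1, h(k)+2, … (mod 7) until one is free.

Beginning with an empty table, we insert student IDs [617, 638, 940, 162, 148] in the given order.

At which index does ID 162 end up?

617 hashes to 1; slot 1 is free -> place at 1.
638 hashes to 1; 1 taken -> place at 2.
940 hashes to 2; 2 taken -> place at 3.
162 hashes to 1; 1,2,3 taken -> place at 4.
148 hashes to 1; 1,2,3,4 taken -> place at 5.
Table: [_, 617, 638, 940, 162, 148, _]

4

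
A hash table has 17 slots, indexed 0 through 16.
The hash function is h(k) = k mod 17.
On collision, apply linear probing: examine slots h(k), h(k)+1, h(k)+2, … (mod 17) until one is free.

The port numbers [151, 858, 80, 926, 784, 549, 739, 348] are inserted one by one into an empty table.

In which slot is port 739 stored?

151 hashes to 15; slot 15 is free => place at 15.
858 hashes to 8; slot 8 is free => place at 8.
80 hashes to 12; slot 12 is free => place at 12.
926 hashes to 8; 8 taken => place at 9.
784 hashes to 2; slot 2 is free => place at 2.
549 hashes to 5; slot 5 is free => place at 5.
739 hashes to 8; 8,9 taken => place at 10.
348 hashes to 8; 8,9,10 taken => place at 11.
Table: [-, -, 784, -, -, 549, -, -, 858, 926, 739, 348, 80, -, -, 151, -]

10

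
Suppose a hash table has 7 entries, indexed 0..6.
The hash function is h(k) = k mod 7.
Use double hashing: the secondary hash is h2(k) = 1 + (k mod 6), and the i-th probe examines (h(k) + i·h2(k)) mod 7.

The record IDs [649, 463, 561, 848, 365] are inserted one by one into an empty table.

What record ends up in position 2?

561

649 hashes to 5; slot 5 is free -> place at 5.
463 hashes to 1; slot 1 is free -> place at 1.
561 hashes to 1, h2=4; 1,5 taken -> place at 2.
848 hashes to 1, h2=3; 1 taken -> place at 4.
365 hashes to 1, h2=6; 1 taken -> place at 0.
Table: [365, 463, 561, —, 848, 649, —]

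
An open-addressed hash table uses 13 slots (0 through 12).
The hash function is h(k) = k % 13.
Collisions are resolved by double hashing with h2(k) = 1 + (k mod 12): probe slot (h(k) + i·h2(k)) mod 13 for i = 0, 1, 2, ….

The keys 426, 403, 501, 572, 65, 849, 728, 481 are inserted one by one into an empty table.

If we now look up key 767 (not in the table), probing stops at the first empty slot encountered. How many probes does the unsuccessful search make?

2

426: h=10 → slot 10
403: h=0 → slot 0
501: h=7 → slot 7
572: h=0, h2=9, probe 0,9 → slot 9
65: h=0, h2=6, probe 0,6 → slot 6
849: h=4 → slot 4
728: h=0, h2=9, probe 0,9,5 → slot 5
481: h=0, h2=2, probe 0,2 → slot 2
Table: [403, ∅, 481, ∅, 849, 728, 65, 501, ∅, 572, 426, ∅, ∅]
Lookup 767: h=0, h2=12, probe 0,12 → slot 12 empty, not found.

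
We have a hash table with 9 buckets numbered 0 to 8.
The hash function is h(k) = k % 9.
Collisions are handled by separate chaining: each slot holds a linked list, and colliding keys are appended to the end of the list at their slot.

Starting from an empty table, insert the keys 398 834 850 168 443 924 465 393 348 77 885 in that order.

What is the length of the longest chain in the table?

Insert 398: h=2, bucket 2 empty -> new chain.
Insert 834: h=6, bucket 6 empty -> new chain.
Insert 850: h=4, bucket 4 empty -> new chain.
Insert 168: h=6, bucket 6 nonempty -> append to chain.
Insert 443: h=2, bucket 2 nonempty -> append to chain.
Insert 924: h=6, bucket 6 nonempty -> append to chain.
Insert 465: h=6, bucket 6 nonempty -> append to chain.
Insert 393: h=6, bucket 6 nonempty -> append to chain.
Insert 348: h=6, bucket 6 nonempty -> append to chain.
Insert 77: h=5, bucket 5 empty -> new chain.
Insert 885: h=3, bucket 3 empty -> new chain.
Final buckets:
0: ∅
1: ∅
2: 398 -> 443
3: 885
4: 850
5: 77
6: 834 -> 168 -> 924 -> 465 -> 393 -> 348
7: ∅
8: ∅

6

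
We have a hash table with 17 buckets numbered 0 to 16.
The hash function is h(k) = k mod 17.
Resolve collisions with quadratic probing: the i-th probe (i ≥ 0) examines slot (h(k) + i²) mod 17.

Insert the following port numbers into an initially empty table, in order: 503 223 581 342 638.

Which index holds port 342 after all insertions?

6

503 hashes to 10; slot 10 is free -> place at 10.
223 hashes to 2; slot 2 is free -> place at 2.
581 hashes to 3; slot 3 is free -> place at 3.
342 hashes to 2; 2,3 taken -> place at 6.
638 hashes to 9; slot 9 is free -> place at 9.
Table: [_, _, 223, 581, _, _, 342, _, _, 638, 503, _, _, _, _, _, _]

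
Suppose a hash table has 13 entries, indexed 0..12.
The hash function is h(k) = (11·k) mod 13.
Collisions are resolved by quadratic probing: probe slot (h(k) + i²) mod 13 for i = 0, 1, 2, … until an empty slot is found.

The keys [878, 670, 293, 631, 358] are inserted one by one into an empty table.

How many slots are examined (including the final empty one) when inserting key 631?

4

878 hashes to 12; slot 12 is free -> place at 12.
670 hashes to 12; 12 taken -> place at 0.
293 hashes to 12; 12,0 taken -> place at 3.
631 hashes to 12; 12,0,3 taken -> place at 8.
358 hashes to 12; 12,0,3,8 taken -> place at 2.
Table: [670, _, 358, 293, _, _, _, _, 631, _, _, _, 878]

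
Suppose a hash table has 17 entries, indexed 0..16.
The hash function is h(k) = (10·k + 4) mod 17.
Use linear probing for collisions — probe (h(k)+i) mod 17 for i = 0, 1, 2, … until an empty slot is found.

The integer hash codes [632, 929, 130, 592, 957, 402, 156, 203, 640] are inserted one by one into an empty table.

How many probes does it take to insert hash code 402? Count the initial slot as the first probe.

3

Insert 632: h=0, slot 0 empty → index 0.
Insert 929: h=12, slot 12 empty → index 12.
Insert 130: h=12, slot 12 occupied → index 13.
Insert 592: h=8, slot 8 empty → index 8.
Insert 957: h=3, slot 3 empty → index 3.
Insert 402: h=12, slots 12,13 occupied → index 14.
Insert 156: h=0, slot 0 occupied → index 1.
Insert 203: h=11, slot 11 empty → index 11.
Insert 640: h=12, slots 12,13,14 occupied → index 15.
Table: [632, 156, —, 957, —, —, —, —, 592, —, —, 203, 929, 130, 402, 640, —]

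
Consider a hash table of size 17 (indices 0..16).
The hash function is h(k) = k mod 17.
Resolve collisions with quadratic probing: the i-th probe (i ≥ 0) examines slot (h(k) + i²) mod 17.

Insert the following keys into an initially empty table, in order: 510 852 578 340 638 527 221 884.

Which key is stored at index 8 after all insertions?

221

510: h=0 → slot 0
852: h=2 → slot 2
578: h=0, probe 0,1 → slot 1
340: h=0, probe 0,1,4 → slot 4
638: h=9 → slot 9
527: h=0, probe 0,1,4,9,16 → slot 16
221: h=0, probe 0,1,4,9,16,8 → slot 8
884: h=0, probe 0,1,4,9,16,8,2,15 → slot 15
Table: [510, 578, 852, -, 340, -, -, -, 221, 638, -, -, -, -, -, 884, 527]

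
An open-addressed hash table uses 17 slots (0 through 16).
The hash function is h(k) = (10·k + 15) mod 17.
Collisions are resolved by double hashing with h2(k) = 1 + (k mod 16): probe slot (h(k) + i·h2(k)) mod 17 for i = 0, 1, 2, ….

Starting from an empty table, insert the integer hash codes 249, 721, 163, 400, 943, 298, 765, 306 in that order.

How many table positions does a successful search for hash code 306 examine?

249: h=6 -> slot 6
721: h=0 -> slot 0
163: h=13 -> slot 13
400: h=3 -> slot 3
943: h=10 -> slot 10
298: h=3, h2=11, probe 3,14 -> slot 14
765: h=15 -> slot 15
306: h=15, h2=3, probe 15,1 -> slot 1
Table: [721, 306, -, 400, -, -, 249, -, -, -, 943, -, -, 163, 298, 765, -]
Lookup 306: h=15, h2=3, probe 15,1 → found at 1.

2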